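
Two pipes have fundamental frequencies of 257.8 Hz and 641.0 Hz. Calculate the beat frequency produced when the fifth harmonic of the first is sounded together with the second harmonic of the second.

7.0 Hz

Fifth harmonic of the first: 5·257.8 = 1289.0 Hz.
Second harmonic of the second: 2·641.0 = 1282.0 Hz.
f_beat = |1289.0 − 1282.0| = 7.0 Hz.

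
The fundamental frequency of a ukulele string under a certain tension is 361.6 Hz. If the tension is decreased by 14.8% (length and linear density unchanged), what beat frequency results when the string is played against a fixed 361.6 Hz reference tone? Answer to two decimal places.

27.83 Hz

For a string, f ∝ √T, so the new frequency is 361.6·√0.852 = 333.7707 Hz.
f_beat = |333.7707 − 361.6| = 27.83 Hz.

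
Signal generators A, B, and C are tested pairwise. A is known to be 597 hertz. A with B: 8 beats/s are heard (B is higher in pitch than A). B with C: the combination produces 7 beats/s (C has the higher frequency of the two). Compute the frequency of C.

612 Hz

B is above A, so f_B = 597 + 8 = 605 Hz.
C is above B, so f_C = 605 + 7 = 612 Hz.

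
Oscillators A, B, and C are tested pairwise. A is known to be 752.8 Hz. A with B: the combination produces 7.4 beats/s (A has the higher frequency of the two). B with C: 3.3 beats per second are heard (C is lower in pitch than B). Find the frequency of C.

B is below A, so f_B = 752.8 − 7.4 = 745.4 Hz.
C is below B, so f_C = 745.4 − 3.3 = 742.1 Hz.

742.1 Hz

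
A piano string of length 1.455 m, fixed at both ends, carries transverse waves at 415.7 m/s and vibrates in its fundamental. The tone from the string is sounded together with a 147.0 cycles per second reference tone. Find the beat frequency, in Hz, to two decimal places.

4.15 Hz

For a string fixed at both ends, f_n = n·v/(2L) = 1·415.7/(2·1.455) = 142.8522 Hz.
f_beat = |142.8522 − 147.0| = 4.15 Hz.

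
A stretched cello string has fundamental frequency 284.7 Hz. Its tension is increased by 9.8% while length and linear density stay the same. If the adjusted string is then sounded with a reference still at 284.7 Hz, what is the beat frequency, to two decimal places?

For a string, f ∝ √T, so the new frequency is 284.7·√1.098 = 298.3243 Hz.
f_beat = |298.3243 − 284.7| = 13.62 Hz.

13.62 Hz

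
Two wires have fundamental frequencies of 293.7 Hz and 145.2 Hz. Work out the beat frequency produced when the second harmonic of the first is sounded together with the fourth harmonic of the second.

Second harmonic of the first: 2·293.7 = 587.4 Hz.
Fourth harmonic of the second: 4·145.2 = 580.8 Hz.
f_beat = |587.4 − 580.8| = 6.6 Hz.

6.6 Hz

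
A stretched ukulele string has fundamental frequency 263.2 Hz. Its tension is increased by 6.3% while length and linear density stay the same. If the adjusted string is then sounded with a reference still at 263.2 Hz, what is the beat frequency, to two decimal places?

For a string, f ∝ √T, so the new frequency is 263.2·√1.063 = 271.3642 Hz.
f_beat = |271.3642 − 263.2| = 8.16 Hz.

8.16 Hz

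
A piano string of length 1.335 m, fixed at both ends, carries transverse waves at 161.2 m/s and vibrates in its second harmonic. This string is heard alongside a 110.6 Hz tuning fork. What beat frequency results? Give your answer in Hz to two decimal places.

10.15 Hz

For a string fixed at both ends, f_n = n·v/(2L) = 2·161.2/(2·1.335) = 120.7491 Hz.
f_beat = |120.7491 − 110.6| = 10.15 Hz.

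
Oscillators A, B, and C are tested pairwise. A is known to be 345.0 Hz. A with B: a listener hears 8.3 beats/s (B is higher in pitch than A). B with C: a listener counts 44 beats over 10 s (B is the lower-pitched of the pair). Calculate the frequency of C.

357.7 Hz

B is above A, so f_B = 345.0 + 8.3 = 353.3 Hz.
B–C: Beat frequency = 44/10 = 4.4 Hz.
C is above B, so f_C = 353.3 + 4.4 = 357.7 Hz.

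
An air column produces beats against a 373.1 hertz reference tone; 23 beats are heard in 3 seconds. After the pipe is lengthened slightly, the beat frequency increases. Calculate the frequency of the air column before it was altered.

365.4333 Hz

Beat frequency = 23/3 = 7.6667 Hz.
|f − 373.1| = 7.6667, so the air column was at either 365.4333 Hz or 380.7667 Hz.
A longer pipe has a lower fundamental; the adjustment lowers the air column's frequency.
The beat rate rose, so the adjustment moved the air column further from 373.1 Hz — it was already below the reference.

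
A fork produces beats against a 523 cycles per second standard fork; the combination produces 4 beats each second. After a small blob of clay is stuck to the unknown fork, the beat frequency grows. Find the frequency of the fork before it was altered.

519 Hz

|f − 523| = 4, so the fork was at either 519 Hz or 527 Hz.
Adding mass to a fork lowers its frequency; the adjustment lowers the fork's frequency.
The beat rate rose, so the adjustment moved the fork further from 523 Hz — it was already below the reference.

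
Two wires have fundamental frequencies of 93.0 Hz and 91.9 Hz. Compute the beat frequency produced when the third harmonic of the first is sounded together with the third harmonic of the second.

3.3 Hz

Third harmonic of the first: 3·93.0 = 279.0 Hz.
Third harmonic of the second: 3·91.9 = 275.7 Hz.
f_beat = |279.0 − 275.7| = 3.3 Hz.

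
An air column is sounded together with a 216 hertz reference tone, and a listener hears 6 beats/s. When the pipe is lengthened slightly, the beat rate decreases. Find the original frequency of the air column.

|f − 216| = 6, so the air column was at either 210 Hz or 222 Hz.
A longer pipe has a lower fundamental; the adjustment lowers the air column's frequency.
The beat rate fell, so the adjustment moved the air column toward 216 Hz — it must have started above the reference.

222 Hz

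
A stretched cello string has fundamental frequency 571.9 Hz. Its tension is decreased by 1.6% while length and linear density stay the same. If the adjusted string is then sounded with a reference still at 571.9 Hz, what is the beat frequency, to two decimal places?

4.59 Hz

For a string, f ∝ √T, so the new frequency is 571.9·√0.984 = 567.3064 Hz.
f_beat = |567.3064 − 571.9| = 4.59 Hz.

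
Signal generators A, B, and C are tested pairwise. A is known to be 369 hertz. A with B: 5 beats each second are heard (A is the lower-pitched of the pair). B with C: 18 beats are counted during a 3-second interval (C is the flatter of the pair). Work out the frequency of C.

368 Hz

B is above A, so f_B = 369 + 5 = 374 Hz.
B–C: Beat frequency = 18/3 = 6 Hz.
C is below B, so f_C = 374 − 6 = 368 Hz.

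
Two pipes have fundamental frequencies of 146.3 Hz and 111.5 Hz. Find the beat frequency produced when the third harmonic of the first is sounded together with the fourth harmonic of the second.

Third harmonic of the first: 3·146.3 = 438.9 Hz.
Fourth harmonic of the second: 4·111.5 = 446.0 Hz.
f_beat = |438.9 − 446.0| = 7.1 Hz.

7.1 Hz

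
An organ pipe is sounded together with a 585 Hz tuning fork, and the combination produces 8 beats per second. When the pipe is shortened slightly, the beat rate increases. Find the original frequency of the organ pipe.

|f − 585| = 8, so the organ pipe was at either 577 Hz or 593 Hz.
A shorter pipe has a higher fundamental; the adjustment raises the organ pipe's frequency.
The beat rate rose, so the adjustment moved the organ pipe further from 585 Hz — it was already above the reference.

593 Hz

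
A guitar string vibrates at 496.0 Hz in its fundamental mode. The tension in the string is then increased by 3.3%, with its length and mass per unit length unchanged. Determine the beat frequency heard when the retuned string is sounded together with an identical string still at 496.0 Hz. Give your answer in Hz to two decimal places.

8.12 Hz

For a string, f ∝ √T, so the new frequency is 496.0·√1.033 = 504.1176 Hz.
f_beat = |504.1176 − 496.0| = 8.12 Hz.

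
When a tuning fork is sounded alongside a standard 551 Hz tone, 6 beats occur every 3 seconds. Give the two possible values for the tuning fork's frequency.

549 Hz or 553 Hz

Beat frequency = 6/3 = 2 Hz.
|f − 551| = 2, so f = 551 ± 2.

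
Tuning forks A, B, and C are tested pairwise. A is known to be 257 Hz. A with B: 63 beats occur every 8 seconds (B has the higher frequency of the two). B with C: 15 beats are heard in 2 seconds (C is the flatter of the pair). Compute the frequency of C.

A–B: Beat frequency = 63/8 = 7.875 Hz.
B is above A, so f_B = 257 + 7.875 = 264.875 Hz.
B–C: Beat frequency = 15/2 = 7.5 Hz.
C is below B, so f_C = 264.875 − 7.5 = 257.375 Hz.

257.375 Hz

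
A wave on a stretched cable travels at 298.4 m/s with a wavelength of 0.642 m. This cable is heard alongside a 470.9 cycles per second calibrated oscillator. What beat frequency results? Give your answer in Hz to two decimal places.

6.10 Hz

Source frequency f = v/λ = 298.4/0.642 = 464.7975 Hz.
f_beat = |464.7975 − 470.9| = 6.10 Hz.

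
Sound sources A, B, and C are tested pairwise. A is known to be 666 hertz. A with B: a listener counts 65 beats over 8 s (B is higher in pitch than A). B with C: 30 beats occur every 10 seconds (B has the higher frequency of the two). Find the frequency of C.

671.125 Hz

A–B: Beat frequency = 65/8 = 8.125 Hz.
B is above A, so f_B = 666 + 8.125 = 674.125 Hz.
B–C: Beat frequency = 30/10 = 3 Hz.
C is below B, so f_C = 674.125 − 3 = 671.125 Hz.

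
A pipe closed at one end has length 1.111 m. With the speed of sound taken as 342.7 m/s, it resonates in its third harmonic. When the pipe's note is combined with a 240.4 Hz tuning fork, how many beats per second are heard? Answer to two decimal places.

Closed pipe (odd harmonics): f_n = n·v/(4L) = 3·342.7/(4·1.111) = 231.3456 Hz.
f_beat = |231.3456 − 240.4| = 9.05 Hz.

9.05 Hz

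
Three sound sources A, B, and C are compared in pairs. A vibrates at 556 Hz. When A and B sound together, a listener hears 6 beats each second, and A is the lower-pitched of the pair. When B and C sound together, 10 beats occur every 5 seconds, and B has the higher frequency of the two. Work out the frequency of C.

B is above A, so f_B = 556 + 6 = 562 Hz.
B–C: Beat frequency = 10/5 = 2 Hz.
C is below B, so f_C = 562 − 2 = 560 Hz.

560 Hz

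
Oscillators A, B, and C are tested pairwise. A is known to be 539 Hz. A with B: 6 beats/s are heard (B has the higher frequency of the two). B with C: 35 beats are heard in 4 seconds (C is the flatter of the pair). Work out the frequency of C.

536.25 Hz

B is above A, so f_B = 539 + 6 = 545 Hz.
B–C: Beat frequency = 35/4 = 8.75 Hz.
C is below B, so f_C = 545 − 8.75 = 536.25 Hz.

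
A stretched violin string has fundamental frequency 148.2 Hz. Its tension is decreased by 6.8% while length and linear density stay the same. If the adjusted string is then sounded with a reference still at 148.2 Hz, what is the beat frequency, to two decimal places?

5.13 Hz

For a string, f ∝ √T, so the new frequency is 148.2·√0.932 = 143.0725 Hz.
f_beat = |143.0725 − 148.2| = 5.13 Hz.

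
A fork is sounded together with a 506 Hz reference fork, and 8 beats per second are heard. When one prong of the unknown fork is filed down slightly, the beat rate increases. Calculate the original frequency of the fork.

514 Hz

|f − 506| = 8, so the fork was at either 498 Hz or 514 Hz.
Filing a prong removes mass and raises the fork's frequency; the adjustment raises the fork's frequency.
The beat rate rose, so the adjustment moved the fork further from 506 Hz — it was already above the reference.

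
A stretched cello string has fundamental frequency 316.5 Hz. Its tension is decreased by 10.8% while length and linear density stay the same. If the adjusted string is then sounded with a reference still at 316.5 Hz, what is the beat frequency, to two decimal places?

17.58 Hz

For a string, f ∝ √T, so the new frequency is 316.5·√0.892 = 298.9208 Hz.
f_beat = |298.9208 − 316.5| = 17.58 Hz.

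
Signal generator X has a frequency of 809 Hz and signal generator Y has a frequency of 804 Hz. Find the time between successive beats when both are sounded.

0.200 s

f_beat = |809 − 804| = 5 Hz.
Beat period T = 1 / f_beat = 1 / 5 s.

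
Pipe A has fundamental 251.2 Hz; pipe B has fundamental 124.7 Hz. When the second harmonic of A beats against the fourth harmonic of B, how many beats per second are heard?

Second harmonic of the first: 2·251.2 = 502.4 Hz.
Fourth harmonic of the second: 4·124.7 = 498.8 Hz.
f_beat = |502.4 − 498.8| = 3.6 Hz.

3.6 Hz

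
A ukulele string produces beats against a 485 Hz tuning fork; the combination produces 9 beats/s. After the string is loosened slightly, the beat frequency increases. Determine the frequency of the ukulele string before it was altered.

|f − 485| = 9, so the ukulele string was at either 476 Hz or 494 Hz.
Reducing tension lowers a string's frequency; the adjustment lowers the ukulele string's frequency.
The beat rate rose, so the adjustment moved the ukulele string further from 485 Hz — it was already below the reference.

476 Hz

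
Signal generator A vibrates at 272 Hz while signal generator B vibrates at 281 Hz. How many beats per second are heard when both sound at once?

f_beat = |f₁ − f₂|.
|272 − 281| = 9 Hz.

9 Hz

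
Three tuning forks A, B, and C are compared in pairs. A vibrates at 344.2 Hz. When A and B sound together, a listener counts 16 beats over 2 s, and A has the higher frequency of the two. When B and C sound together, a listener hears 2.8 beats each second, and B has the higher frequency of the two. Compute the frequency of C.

333.4 Hz

A–B: Beat frequency = 16/2 = 8 Hz.
B is below A, so f_B = 344.2 − 8 = 336.2 Hz.
C is below B, so f_C = 336.2 − 2.8 = 333.4 Hz.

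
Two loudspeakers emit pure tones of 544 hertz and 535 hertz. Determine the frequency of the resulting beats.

f_beat = |f₁ − f₂|.
|544 − 535| = 9 Hz.

9 Hz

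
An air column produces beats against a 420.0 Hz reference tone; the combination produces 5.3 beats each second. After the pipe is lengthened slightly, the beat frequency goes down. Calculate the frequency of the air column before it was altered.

|f − 420.0| = 5.3, so the air column was at either 414.7 Hz or 425.3 Hz.
A longer pipe has a lower fundamental; the adjustment lowers the air column's frequency.
The beat rate fell, so the adjustment moved the air column toward 420.0 Hz — it must have started above the reference.

425.3 Hz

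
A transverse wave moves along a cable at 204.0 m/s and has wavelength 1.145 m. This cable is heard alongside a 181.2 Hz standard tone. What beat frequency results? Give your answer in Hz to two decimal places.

Source frequency f = v/λ = 204.0/1.145 = 178.1659 Hz.
f_beat = |178.1659 − 181.2| = 3.03 Hz.

3.03 Hz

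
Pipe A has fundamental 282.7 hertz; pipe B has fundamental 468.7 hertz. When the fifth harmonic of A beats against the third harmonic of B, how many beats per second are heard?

7.4 Hz

Fifth harmonic of the first: 5·282.7 = 1413.5 Hz.
Third harmonic of the second: 3·468.7 = 1406.1 Hz.
f_beat = |1413.5 − 1406.1| = 7.4 Hz.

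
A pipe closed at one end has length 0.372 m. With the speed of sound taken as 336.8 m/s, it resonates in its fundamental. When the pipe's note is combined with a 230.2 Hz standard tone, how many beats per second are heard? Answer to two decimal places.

Closed pipe (odd harmonics): f_n = n·v/(4L) = 1·336.8/(4·0.372) = 226.3441 Hz.
f_beat = |226.3441 − 230.2| = 3.86 Hz.

3.86 Hz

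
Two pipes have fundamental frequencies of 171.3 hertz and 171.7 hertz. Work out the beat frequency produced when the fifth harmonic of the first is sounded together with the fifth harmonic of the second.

Fifth harmonic of the first: 5·171.3 = 856.5 Hz.
Fifth harmonic of the second: 5·171.7 = 858.5 Hz.
f_beat = |856.5 − 858.5| = 2.0 Hz.

2.0 Hz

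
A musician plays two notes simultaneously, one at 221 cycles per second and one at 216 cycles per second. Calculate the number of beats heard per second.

5 Hz

The beat frequency equals the magnitude of the frequency difference.
|221 − 216| = 5 Hz.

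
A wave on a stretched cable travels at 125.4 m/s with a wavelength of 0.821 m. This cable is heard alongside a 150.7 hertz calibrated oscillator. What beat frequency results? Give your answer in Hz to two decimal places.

Source frequency f = v/λ = 125.4/0.821 = 152.7406 Hz.
f_beat = |152.7406 − 150.7| = 2.04 Hz.

2.04 Hz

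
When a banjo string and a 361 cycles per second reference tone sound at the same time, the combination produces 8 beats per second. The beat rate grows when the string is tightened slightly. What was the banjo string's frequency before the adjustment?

369 Hz

|f − 361| = 8, so the banjo string was at either 353 Hz or 369 Hz.
Increasing tension raises a string's frequency; the adjustment raises the banjo string's frequency.
The beat rate rose, so the adjustment moved the banjo string further from 361 Hz — it was already above the reference.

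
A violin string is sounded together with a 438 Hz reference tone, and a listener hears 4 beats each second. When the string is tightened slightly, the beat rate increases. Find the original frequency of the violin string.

|f − 438| = 4, so the violin string was at either 434 Hz or 442 Hz.
Increasing tension raises a string's frequency; the adjustment raises the violin string's frequency.
The beat rate rose, so the adjustment moved the violin string further from 438 Hz — it was already above the reference.

442 Hz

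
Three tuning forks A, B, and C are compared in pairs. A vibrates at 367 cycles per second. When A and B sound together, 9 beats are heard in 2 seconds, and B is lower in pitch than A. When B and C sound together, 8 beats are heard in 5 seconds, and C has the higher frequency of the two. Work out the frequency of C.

364.1 Hz

A–B: Beat frequency = 9/2 = 4.5 Hz.
B is below A, so f_B = 367 − 4.5 = 362.5 Hz.
B–C: Beat frequency = 8/5 = 1.6 Hz.
C is above B, so f_C = 362.5 + 1.6 = 364.1 Hz.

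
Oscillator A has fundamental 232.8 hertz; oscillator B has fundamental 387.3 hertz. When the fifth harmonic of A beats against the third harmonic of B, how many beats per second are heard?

Fifth harmonic of the first: 5·232.8 = 1164.0 Hz.
Third harmonic of the second: 3·387.3 = 1161.9 Hz.
f_beat = |1164.0 − 1161.9| = 2.1 Hz.

2.1 Hz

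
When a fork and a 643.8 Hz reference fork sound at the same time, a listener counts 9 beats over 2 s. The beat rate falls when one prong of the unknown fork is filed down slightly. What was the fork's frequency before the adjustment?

639.3 Hz

Beat frequency = 9/2 = 4.5 Hz.
|f − 643.8| = 4.5, so the fork was at either 639.3 Hz or 648.3 Hz.
Filing a prong removes mass and raises the fork's frequency; the adjustment raises the fork's frequency.
The beat rate fell, so the adjustment moved the fork toward 643.8 Hz — it must have started below the reference.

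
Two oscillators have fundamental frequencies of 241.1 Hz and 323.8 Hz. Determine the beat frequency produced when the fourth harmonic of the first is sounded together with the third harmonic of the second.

7.0 Hz

Fourth harmonic of the first: 4·241.1 = 964.4 Hz.
Third harmonic of the second: 3·323.8 = 971.4 Hz.
f_beat = |964.4 − 971.4| = 7.0 Hz.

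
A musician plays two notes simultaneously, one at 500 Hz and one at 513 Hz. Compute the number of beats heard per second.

Beats arise from superposition of two nearby frequencies; the beat rate is |f₁ − f₂|.
|500 − 513| = 13 Hz.

13 Hz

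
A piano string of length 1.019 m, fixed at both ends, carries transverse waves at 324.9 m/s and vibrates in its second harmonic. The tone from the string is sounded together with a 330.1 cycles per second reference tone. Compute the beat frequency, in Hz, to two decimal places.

11.26 Hz

For a string fixed at both ends, f_n = n·v/(2L) = 2·324.9/(2·1.019) = 318.8420 Hz.
f_beat = |318.8420 − 330.1| = 11.26 Hz.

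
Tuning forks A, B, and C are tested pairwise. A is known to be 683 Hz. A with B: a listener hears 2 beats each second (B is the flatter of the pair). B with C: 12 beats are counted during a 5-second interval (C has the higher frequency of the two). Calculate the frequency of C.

683.4 Hz

B is below A, so f_B = 683 − 2 = 681 Hz.
B–C: Beat frequency = 12/5 = 2.4 Hz.
C is above B, so f_C = 681 + 2.4 = 683.4 Hz.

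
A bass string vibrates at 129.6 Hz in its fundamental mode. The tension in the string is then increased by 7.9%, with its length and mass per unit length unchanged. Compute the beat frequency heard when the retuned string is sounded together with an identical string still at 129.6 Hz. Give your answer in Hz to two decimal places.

5.02 Hz

For a string, f ∝ √T, so the new frequency is 129.6·√1.079 = 134.6219 Hz.
f_beat = |134.6219 − 129.6| = 5.02 Hz.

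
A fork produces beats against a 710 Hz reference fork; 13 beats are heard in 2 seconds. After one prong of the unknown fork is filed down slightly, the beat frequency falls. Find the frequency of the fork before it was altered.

703.5 Hz

Beat frequency = 13/2 = 6.5 Hz.
|f − 710| = 6.5, so the fork was at either 703.5 Hz or 716.5 Hz.
Filing a prong removes mass and raises the fork's frequency; the adjustment raises the fork's frequency.
The beat rate fell, so the adjustment moved the fork toward 710 Hz — it must have started below the reference.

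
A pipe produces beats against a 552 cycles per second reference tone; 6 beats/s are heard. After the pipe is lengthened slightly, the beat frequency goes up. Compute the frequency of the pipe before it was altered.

|f − 552| = 6, so the pipe was at either 546 Hz or 558 Hz.
A longer pipe has a lower fundamental; the adjustment lowers the pipe's frequency.
The beat rate rose, so the adjustment moved the pipe further from 552 Hz — it was already below the reference.

546 Hz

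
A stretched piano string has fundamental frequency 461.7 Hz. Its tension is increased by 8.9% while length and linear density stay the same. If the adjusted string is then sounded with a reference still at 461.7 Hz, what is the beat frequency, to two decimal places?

For a string, f ∝ √T, so the new frequency is 461.7·√1.089 = 481.8078 Hz.
f_beat = |481.8078 − 461.7| = 20.11 Hz.

20.11 Hz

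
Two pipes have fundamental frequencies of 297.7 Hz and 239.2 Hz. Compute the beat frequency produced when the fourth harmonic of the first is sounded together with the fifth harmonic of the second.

Fourth harmonic of the first: 4·297.7 = 1190.8 Hz.
Fifth harmonic of the second: 5·239.2 = 1196.0 Hz.
f_beat = |1190.8 − 1196.0| = 5.2 Hz.

5.2 Hz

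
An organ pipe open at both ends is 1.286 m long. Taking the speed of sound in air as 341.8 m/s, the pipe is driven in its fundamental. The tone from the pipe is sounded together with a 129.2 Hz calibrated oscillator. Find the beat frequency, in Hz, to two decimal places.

3.69 Hz

Open pipe: f_n = n·v/(2L) = 1·341.8/(2·1.286) = 132.8927 Hz.
f_beat = |132.8927 − 129.2| = 3.69 Hz.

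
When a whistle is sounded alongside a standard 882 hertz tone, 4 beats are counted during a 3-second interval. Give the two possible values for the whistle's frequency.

880.6667 Hz or 883.3333 Hz

Beat frequency = 4/3 = 1.3333 Hz.
|f − 882| = 1.3333, so f = 882 ± 1.3333.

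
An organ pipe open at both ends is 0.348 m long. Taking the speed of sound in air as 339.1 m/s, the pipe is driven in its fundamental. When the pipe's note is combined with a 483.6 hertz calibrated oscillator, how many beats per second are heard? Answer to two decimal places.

3.61 Hz

Open pipe: f_n = n·v/(2L) = 1·339.1/(2·0.348) = 487.2126 Hz.
f_beat = |487.2126 − 483.6| = 3.61 Hz.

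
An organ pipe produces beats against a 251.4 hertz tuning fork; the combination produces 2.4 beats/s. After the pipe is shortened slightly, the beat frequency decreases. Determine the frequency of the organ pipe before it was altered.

|f − 251.4| = 2.4, so the organ pipe was at either 249 Hz or 253.8 Hz.
A shorter pipe has a higher fundamental; the adjustment raises the organ pipe's frequency.
The beat rate fell, so the adjustment moved the organ pipe toward 251.4 Hz — it must have started below the reference.

249 Hz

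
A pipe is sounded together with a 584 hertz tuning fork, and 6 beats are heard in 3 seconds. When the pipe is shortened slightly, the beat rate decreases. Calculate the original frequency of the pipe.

Beat frequency = 6/3 = 2 Hz.
|f − 584| = 2, so the pipe was at either 582 Hz or 586 Hz.
A shorter pipe has a higher fundamental; the adjustment raises the pipe's frequency.
The beat rate fell, so the adjustment moved the pipe toward 584 Hz — it must have started below the reference.

582 Hz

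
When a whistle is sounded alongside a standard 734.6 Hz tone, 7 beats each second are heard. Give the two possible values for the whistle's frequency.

|f − 734.6| = 7, so f = 734.6 ± 7.

727.6 Hz or 741.6 Hz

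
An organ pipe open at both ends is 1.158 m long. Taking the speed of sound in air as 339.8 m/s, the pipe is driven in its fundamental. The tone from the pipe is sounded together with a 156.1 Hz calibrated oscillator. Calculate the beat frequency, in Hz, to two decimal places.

Open pipe: f_n = n·v/(2L) = 1·339.8/(2·1.158) = 146.7185 Hz.
f_beat = |146.7185 − 156.1| = 9.38 Hz.

9.38 Hz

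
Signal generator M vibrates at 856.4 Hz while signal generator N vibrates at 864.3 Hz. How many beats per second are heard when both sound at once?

7.9 Hz

The beat frequency equals the magnitude of the frequency difference.
|856.4 − 864.3| = 7.9 Hz.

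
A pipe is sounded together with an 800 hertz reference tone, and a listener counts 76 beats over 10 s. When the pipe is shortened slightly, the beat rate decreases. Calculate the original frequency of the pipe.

Beat frequency = 76/10 = 7.6 Hz.
|f − 800| = 7.6, so the pipe was at either 792.4 Hz or 807.6 Hz.
A shorter pipe has a higher fundamental; the adjustment raises the pipe's frequency.
The beat rate fell, so the adjustment moved the pipe toward 800 Hz — it must have started below the reference.

792.4 Hz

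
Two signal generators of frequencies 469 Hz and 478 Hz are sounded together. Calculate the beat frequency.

f_beat = |f₁ − f₂|.
|469 − 478| = 9 Hz.

9 Hz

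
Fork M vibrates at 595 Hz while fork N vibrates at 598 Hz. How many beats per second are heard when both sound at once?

The beat frequency equals the magnitude of the frequency difference.
|595 − 598| = 3 Hz.

3 Hz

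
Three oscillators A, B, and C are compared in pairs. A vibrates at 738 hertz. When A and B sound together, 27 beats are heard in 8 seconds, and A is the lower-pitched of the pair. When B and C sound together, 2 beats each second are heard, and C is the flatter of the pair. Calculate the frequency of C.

739.375 Hz

A–B: Beat frequency = 27/8 = 3.375 Hz.
B is above A, so f_B = 738 + 3.375 = 741.375 Hz.
C is below B, so f_C = 741.375 − 2 = 739.375 Hz.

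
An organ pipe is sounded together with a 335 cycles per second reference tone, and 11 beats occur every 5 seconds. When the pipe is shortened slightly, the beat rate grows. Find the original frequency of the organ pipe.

Beat frequency = 11/5 = 2.2 Hz.
|f − 335| = 2.2, so the organ pipe was at either 332.8 Hz or 337.2 Hz.
A shorter pipe has a higher fundamental; the adjustment raises the organ pipe's frequency.
The beat rate rose, so the adjustment moved the organ pipe further from 335 Hz — it was already above the reference.

337.2 Hz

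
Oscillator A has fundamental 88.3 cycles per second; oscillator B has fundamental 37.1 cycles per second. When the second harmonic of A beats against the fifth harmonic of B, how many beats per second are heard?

Second harmonic of the first: 2·88.3 = 176.6 Hz.
Fifth harmonic of the second: 5·37.1 = 185.5 Hz.
f_beat = |176.6 − 185.5| = 8.9 Hz.

8.9 Hz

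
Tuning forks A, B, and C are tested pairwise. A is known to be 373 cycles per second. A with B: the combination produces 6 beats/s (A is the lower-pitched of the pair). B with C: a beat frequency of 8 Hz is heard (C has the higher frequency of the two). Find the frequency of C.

B is above A, so f_B = 373 + 6 = 379 Hz.
C is above B, so f_C = 379 + 8 = 387 Hz.

387 Hz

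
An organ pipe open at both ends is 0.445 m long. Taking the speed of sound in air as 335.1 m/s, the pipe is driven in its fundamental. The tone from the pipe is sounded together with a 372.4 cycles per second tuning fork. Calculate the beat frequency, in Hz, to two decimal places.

4.12 Hz

Open pipe: f_n = n·v/(2L) = 1·335.1/(2·0.445) = 376.5169 Hz.
f_beat = |376.5169 − 372.4| = 4.12 Hz.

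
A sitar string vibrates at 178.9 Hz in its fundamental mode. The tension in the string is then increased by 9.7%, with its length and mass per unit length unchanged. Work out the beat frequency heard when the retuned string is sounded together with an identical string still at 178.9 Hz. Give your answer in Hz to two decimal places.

For a string, f ∝ √T, so the new frequency is 178.9·√1.097 = 187.3759 Hz.
f_beat = |187.3759 − 178.9| = 8.48 Hz.

8.48 Hz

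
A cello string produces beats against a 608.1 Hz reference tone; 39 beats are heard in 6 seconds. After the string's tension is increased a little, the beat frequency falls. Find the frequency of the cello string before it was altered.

601.6 Hz

Beat frequency = 39/6 = 6.5 Hz.
|f − 608.1| = 6.5, so the cello string was at either 601.6 Hz or 614.6 Hz.
Higher tension means higher frequency; the adjustment raises the cello string's frequency.
The beat rate fell, so the adjustment moved the cello string toward 608.1 Hz — it must have started below the reference.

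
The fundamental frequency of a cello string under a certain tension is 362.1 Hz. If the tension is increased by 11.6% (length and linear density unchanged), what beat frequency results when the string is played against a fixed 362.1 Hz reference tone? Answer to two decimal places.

For a string, f ∝ √T, so the new frequency is 362.1·√1.116 = 382.5257 Hz.
f_beat = |382.5257 − 362.1| = 20.43 Hz.

20.43 Hz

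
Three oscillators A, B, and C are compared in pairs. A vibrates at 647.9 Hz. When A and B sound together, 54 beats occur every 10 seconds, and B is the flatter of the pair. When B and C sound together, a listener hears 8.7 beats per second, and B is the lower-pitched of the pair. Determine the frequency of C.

A–B: Beat frequency = 54/10 = 5.4 Hz.
B is below A, so f_B = 647.9 − 5.4 = 642.5 Hz.
C is above B, so f_C = 642.5 + 8.7 = 651.2 Hz.

651.2 Hz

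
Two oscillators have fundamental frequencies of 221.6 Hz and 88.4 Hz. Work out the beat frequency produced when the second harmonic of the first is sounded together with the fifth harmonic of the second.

Second harmonic of the first: 2·221.6 = 443.2 Hz.
Fifth harmonic of the second: 5·88.4 = 442.0 Hz.
f_beat = |443.2 − 442.0| = 1.2 Hz.

1.2 Hz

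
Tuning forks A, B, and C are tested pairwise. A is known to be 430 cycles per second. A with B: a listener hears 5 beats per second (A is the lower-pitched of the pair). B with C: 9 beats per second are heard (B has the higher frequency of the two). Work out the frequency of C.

B is above A, so f_B = 430 + 5 = 435 Hz.
C is below B, so f_C = 435 − 9 = 426 Hz.

426 Hz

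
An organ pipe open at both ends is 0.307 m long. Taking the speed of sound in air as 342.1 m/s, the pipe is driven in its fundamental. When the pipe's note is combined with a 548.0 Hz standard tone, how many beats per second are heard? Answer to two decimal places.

9.17 Hz

Open pipe: f_n = n·v/(2L) = 1·342.1/(2·0.307) = 557.1661 Hz.
f_beat = |557.1661 − 548.0| = 9.17 Hz.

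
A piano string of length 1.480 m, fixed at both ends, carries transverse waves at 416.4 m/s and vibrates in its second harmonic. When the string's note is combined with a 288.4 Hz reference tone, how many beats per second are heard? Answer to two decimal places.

For a string fixed at both ends, f_n = n·v/(2L) = 2·416.4/(2·1.480) = 281.3514 Hz.
f_beat = |281.3514 − 288.4| = 7.05 Hz.

7.05 Hz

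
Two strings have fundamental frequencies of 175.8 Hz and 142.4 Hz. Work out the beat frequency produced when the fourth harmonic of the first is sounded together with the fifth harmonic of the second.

Fourth harmonic of the first: 4·175.8 = 703.2 Hz.
Fifth harmonic of the second: 5·142.4 = 712.0 Hz.
f_beat = |703.2 − 712.0| = 8.8 Hz.

8.8 Hz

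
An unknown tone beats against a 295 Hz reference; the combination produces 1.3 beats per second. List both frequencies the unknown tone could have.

|f − 295| = 1.3, so f = 295 ± 1.3.

293.7 Hz or 296.3 Hz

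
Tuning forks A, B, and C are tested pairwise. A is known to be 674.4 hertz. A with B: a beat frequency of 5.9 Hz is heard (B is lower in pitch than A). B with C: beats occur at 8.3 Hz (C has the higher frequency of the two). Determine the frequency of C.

B is below A, so f_B = 674.4 − 5.9 = 668.5 Hz.
C is above B, so f_C = 668.5 + 8.3 = 676.8 Hz.

676.8 Hz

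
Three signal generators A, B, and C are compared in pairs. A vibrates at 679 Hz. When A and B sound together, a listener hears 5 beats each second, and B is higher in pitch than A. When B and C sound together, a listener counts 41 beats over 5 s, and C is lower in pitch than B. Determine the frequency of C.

675.8 Hz

B is above A, so f_B = 679 + 5 = 684 Hz.
B–C: Beat frequency = 41/5 = 8.2 Hz.
C is below B, so f_C = 684 − 8.2 = 675.8 Hz.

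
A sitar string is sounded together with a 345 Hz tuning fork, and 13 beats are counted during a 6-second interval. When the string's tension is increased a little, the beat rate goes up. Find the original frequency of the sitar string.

Beat frequency = 13/6 = 2.1667 Hz.
|f − 345| = 2.1667, so the sitar string was at either 342.8333 Hz or 347.1667 Hz.
Higher tension means higher frequency; the adjustment raises the sitar string's frequency.
The beat rate rose, so the adjustment moved the sitar string further from 345 Hz — it was already above the reference.

347.1667 Hz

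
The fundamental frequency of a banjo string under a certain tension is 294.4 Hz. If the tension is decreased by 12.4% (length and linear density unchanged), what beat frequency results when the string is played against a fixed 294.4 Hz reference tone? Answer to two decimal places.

For a string, f ∝ √T, so the new frequency is 294.4·√0.876 = 275.5433 Hz.
f_beat = |275.5433 − 294.4| = 18.86 Hz.

18.86 Hz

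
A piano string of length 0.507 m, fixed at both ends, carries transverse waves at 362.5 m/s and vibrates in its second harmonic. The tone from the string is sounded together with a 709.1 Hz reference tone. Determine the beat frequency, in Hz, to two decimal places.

5.89 Hz

For a string fixed at both ends, f_n = n·v/(2L) = 2·362.5/(2·0.507) = 714.9901 Hz.
f_beat = |714.9901 − 709.1| = 5.89 Hz.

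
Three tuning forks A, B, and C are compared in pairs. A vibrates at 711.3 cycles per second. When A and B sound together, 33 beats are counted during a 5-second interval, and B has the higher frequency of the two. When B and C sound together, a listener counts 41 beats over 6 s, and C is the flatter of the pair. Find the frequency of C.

711.0667 Hz

A–B: Beat frequency = 33/5 = 6.6 Hz.
B is above A, so f_B = 711.3 + 6.6 = 717.9 Hz.
B–C: Beat frequency = 41/6 = 6.8333 Hz.
C is below B, so f_C = 717.9 − 6.8333 = 711.0667 Hz.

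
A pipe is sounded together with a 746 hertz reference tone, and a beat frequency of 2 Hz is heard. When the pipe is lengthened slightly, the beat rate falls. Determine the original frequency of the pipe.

|f − 746| = 2, so the pipe was at either 744 Hz or 748 Hz.
A longer pipe has a lower fundamental; the adjustment lowers the pipe's frequency.
The beat rate fell, so the adjustment moved the pipe toward 746 Hz — it must have started above the reference.

748 Hz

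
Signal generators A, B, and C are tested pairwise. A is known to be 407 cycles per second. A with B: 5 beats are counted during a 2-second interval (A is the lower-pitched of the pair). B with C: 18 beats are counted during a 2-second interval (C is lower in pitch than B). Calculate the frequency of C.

A–B: Beat frequency = 5/2 = 2.5 Hz.
B is above A, so f_B = 407 + 2.5 = 409.5 Hz.
B–C: Beat frequency = 18/2 = 9 Hz.
C is below B, so f_C = 409.5 − 9 = 400.5 Hz.

400.5 Hz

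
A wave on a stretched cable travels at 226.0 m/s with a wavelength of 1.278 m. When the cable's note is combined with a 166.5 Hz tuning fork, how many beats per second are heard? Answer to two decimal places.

Source frequency f = v/λ = 226.0/1.278 = 176.8388 Hz.
f_beat = |176.8388 − 166.5| = 10.34 Hz.

10.34 Hz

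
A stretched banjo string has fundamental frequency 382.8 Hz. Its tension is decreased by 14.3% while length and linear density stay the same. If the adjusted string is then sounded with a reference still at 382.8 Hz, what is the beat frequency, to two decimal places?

For a string, f ∝ √T, so the new frequency is 382.8·√0.857 = 354.3744 Hz.
f_beat = |354.3744 − 382.8| = 28.43 Hz.

28.43 Hz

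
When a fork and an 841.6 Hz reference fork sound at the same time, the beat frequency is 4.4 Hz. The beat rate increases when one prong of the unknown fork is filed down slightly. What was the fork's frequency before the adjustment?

|f − 841.6| = 4.4, so the fork was at either 837.2 Hz or 846 Hz.
Filing a prong removes mass and raises the fork's frequency; the adjustment raises the fork's frequency.
The beat rate rose, so the adjustment moved the fork further from 841.6 Hz — it was already above the reference.

846 Hz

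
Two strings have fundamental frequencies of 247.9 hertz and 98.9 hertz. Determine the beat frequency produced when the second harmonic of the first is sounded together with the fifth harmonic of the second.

1.3 Hz

Second harmonic of the first: 2·247.9 = 495.8 Hz.
Fifth harmonic of the second: 5·98.9 = 494.5 Hz.
f_beat = |495.8 − 494.5| = 1.3 Hz.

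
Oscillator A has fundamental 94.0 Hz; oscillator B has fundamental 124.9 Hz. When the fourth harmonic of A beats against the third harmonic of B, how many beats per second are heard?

Fourth harmonic of the first: 4·94.0 = 376.0 Hz.
Third harmonic of the second: 3·124.9 = 374.7 Hz.
f_beat = |376.0 − 374.7| = 1.3 Hz.

1.3 Hz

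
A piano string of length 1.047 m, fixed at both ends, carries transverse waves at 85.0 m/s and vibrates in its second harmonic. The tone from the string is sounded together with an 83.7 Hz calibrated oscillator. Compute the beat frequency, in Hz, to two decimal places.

2.52 Hz

For a string fixed at both ends, f_n = n·v/(2L) = 2·85.0/(2·1.047) = 81.1843 Hz.
f_beat = |81.1843 − 83.7| = 2.52 Hz.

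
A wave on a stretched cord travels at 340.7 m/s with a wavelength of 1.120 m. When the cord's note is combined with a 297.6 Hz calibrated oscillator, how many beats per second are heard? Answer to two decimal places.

Source frequency f = v/λ = 340.7/1.120 = 304.1964 Hz.
f_beat = |304.1964 − 297.6| = 6.60 Hz.

6.60 Hz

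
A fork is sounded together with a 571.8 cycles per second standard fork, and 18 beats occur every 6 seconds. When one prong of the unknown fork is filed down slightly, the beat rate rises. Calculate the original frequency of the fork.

Beat frequency = 18/6 = 3 Hz.
|f − 571.8| = 3, so the fork was at either 568.8 Hz or 574.8 Hz.
Filing a prong removes mass and raises the fork's frequency; the adjustment raises the fork's frequency.
The beat rate rose, so the adjustment moved the fork further from 571.8 Hz — it was already above the reference.

574.8 Hz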